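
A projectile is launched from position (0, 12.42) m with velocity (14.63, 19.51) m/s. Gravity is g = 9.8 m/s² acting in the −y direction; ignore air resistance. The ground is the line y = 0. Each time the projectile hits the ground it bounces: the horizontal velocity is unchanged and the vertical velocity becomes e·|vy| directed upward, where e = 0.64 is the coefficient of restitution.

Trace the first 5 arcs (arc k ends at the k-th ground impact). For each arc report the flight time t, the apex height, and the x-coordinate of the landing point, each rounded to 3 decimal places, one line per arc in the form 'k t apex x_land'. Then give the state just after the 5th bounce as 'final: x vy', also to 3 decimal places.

Arc 1: start y=12.420, vy=19.510 → t=4.540, apex=31.840, x_land=66.419, impact vy=-24.981
  bounce: vy ← 0.64·24.981 = 15.988
Arc 2: start y=0.000, vy=15.988 → t=3.263, apex=13.042, x_land=114.155, impact vy=-15.988
  bounce: vy ← 0.64·15.988 = 10.232
Arc 3: start y=0.000, vy=10.232 → t=2.088, apex=5.342, x_land=144.706, impact vy=-10.232
  bounce: vy ← 0.64·10.232 = 6.549
Arc 4: start y=0.000, vy=6.549 → t=1.336, apex=2.188, x_land=164.259, impact vy=-6.549
  bounce: vy ← 0.64·6.549 = 4.191
Arc 5: start y=0.000, vy=4.191 → t=0.855, apex=0.896, x_land=176.773, impact vy=-4.191
  bounce: vy ← 0.64·4.191 = 2.682

1 4.540 31.840 66.419
2 3.263 13.042 114.155
3 2.088 5.342 144.706
4 1.336 2.188 164.259
5 0.855 0.896 176.773
final: 176.773 2.682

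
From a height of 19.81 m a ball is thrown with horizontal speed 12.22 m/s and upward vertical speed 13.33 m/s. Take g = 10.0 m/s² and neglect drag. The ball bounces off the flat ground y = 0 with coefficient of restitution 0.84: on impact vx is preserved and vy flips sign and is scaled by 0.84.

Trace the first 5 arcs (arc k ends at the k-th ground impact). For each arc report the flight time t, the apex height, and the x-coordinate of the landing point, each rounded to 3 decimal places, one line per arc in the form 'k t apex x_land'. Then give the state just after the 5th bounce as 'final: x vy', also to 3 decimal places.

1 3.729 28.694 45.563
2 4.025 20.247 94.744
3 3.381 14.286 136.056
4 2.840 10.080 170.758
5 2.385 7.113 199.907
final: 199.907 10.019

Arc 1: start y=19.810, vy=13.330 → t=3.729, apex=28.694, x_land=45.563, impact vy=-23.956
  bounce: vy ← 0.84·23.956 = 20.123
Arc 2: start y=0.000, vy=20.123 → t=4.025, apex=20.247, x_land=94.744, impact vy=-20.123
  bounce: vy ← 0.84·20.123 = 16.903
Arc 3: start y=0.000, vy=16.903 → t=3.381, apex=14.286, x_land=136.056, impact vy=-16.903
  bounce: vy ← 0.84·16.903 = 14.199
Arc 4: start y=0.000, vy=14.199 → t=2.840, apex=10.080, x_land=170.758, impact vy=-14.199
  bounce: vy ← 0.84·14.199 = 11.927
Arc 5: start y=0.000, vy=11.927 → t=2.385, apex=7.113, x_land=199.907, impact vy=-11.927
  bounce: vy ← 0.84·11.927 = 10.019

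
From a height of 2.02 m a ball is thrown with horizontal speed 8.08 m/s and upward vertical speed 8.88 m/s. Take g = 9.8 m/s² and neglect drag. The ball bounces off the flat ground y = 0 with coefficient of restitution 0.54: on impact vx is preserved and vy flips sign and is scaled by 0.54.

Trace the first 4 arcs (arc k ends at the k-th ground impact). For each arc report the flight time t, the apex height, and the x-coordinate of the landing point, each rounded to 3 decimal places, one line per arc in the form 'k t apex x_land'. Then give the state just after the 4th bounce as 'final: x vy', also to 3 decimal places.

Arc 1: start y=2.020, vy=8.880 → t=2.017, apex=6.043, x_land=16.295, impact vy=-10.883
  bounce: vy ← 0.54·10.883 = 5.877
Arc 2: start y=0.000, vy=5.877 → t=1.199, apex=1.762, x_land=25.986, impact vy=-5.877
  bounce: vy ← 0.54·5.877 = 3.174
Arc 3: start y=0.000, vy=3.174 → t=0.648, apex=0.514, x_land=31.219, impact vy=-3.174
  bounce: vy ← 0.54·3.174 = 1.714
Arc 4: start y=0.000, vy=1.714 → t=0.350, apex=0.150, x_land=34.045, impact vy=-1.714
  bounce: vy ← 0.54·1.714 = 0.925

1 2.017 6.043 16.295
2 1.199 1.762 25.986
3 0.648 0.514 31.219
4 0.350 0.150 34.045
final: 34.045 0.925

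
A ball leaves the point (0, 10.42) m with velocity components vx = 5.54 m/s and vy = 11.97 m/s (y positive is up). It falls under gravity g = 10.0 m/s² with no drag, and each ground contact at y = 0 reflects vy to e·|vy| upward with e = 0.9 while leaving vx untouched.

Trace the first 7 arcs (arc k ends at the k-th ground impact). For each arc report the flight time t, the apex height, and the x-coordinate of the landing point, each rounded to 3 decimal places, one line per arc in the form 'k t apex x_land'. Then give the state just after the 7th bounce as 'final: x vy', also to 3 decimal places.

Arc 1: start y=10.420, vy=11.970 → t=3.072, apex=17.584, x_land=17.021, impact vy=-18.753
  bounce: vy ← 0.9·18.753 = 16.878
Arc 2: start y=0.000, vy=16.878 → t=3.376, apex=14.243, x_land=35.721, impact vy=-16.878
  bounce: vy ← 0.9·16.878 = 15.190
Arc 3: start y=0.000, vy=15.190 → t=3.038, apex=11.537, x_land=52.552, impact vy=-15.190
  bounce: vy ← 0.9·15.190 = 13.671
Arc 4: start y=0.000, vy=13.671 → t=2.734, apex=9.345, x_land=67.699, impact vy=-13.671
  bounce: vy ← 0.9·13.671 = 12.304
Arc 5: start y=0.000, vy=12.304 → t=2.461, apex=7.569, x_land=81.332, impact vy=-12.304
  bounce: vy ← 0.9·12.304 = 11.074
Arc 6: start y=0.000, vy=11.074 → t=2.215, apex=6.131, x_land=93.602, impact vy=-11.074
  bounce: vy ← 0.9·11.074 = 9.966
Arc 7: start y=0.000, vy=9.966 → t=1.993, apex=4.966, x_land=104.644, impact vy=-9.966
  bounce: vy ← 0.9·9.966 = 8.970

1 3.072 17.584 17.021
2 3.376 14.243 35.721
3 3.038 11.537 52.552
4 2.734 9.345 67.699
5 2.461 7.569 81.332
6 2.215 6.131 93.602
7 1.993 4.966 104.644
final: 104.644 8.970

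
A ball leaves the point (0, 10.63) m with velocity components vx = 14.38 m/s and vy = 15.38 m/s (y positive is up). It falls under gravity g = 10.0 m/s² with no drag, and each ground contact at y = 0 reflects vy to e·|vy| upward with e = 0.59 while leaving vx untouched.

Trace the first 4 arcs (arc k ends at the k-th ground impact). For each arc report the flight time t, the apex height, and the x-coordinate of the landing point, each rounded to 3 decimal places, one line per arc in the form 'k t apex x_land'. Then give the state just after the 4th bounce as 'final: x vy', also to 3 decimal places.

1 3.657 22.457 52.592
2 2.501 7.817 88.553
3 1.475 2.721 109.770
4 0.871 0.947 122.288
final: 122.288 2.568

Arc 1: start y=10.630, vy=15.380 → t=3.657, apex=22.457, x_land=52.592, impact vy=-21.193
  bounce: vy ← 0.59·21.193 = 12.504
Arc 2: start y=0.000, vy=12.504 → t=2.501, apex=7.817, x_land=88.553, impact vy=-12.504
  bounce: vy ← 0.59·12.504 = 7.377
Arc 3: start y=0.000, vy=7.377 → t=1.475, apex=2.721, x_land=109.770, impact vy=-7.377
  bounce: vy ← 0.59·7.377 = 4.353
Arc 4: start y=0.000, vy=4.353 → t=0.871, apex=0.947, x_land=122.288, impact vy=-4.353
  bounce: vy ← 0.59·4.353 = 2.568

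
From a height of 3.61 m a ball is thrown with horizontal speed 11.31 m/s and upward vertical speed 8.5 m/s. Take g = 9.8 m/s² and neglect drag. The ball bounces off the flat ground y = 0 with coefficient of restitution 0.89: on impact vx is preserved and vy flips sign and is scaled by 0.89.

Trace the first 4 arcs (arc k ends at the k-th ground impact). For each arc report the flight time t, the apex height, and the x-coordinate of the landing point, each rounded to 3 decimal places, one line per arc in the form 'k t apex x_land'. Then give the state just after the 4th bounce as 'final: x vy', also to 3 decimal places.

1 2.088 7.296 23.611
2 2.172 5.779 48.177
3 1.933 4.578 70.040
4 1.720 3.626 89.499
final: 89.499 7.503

Arc 1: start y=3.610, vy=8.500 → t=2.088, apex=7.296, x_land=23.611, impact vy=-11.959
  bounce: vy ← 0.89·11.959 = 10.643
Arc 2: start y=0.000, vy=10.643 → t=2.172, apex=5.779, x_land=48.177, impact vy=-10.643
  bounce: vy ← 0.89·10.643 = 9.472
Arc 3: start y=0.000, vy=9.472 → t=1.933, apex=4.578, x_land=70.040, impact vy=-9.472
  bounce: vy ← 0.89·9.472 = 8.430
Arc 4: start y=0.000, vy=8.430 → t=1.720, apex=3.626, x_land=89.499, impact vy=-8.430
  bounce: vy ← 0.89·8.430 = 7.503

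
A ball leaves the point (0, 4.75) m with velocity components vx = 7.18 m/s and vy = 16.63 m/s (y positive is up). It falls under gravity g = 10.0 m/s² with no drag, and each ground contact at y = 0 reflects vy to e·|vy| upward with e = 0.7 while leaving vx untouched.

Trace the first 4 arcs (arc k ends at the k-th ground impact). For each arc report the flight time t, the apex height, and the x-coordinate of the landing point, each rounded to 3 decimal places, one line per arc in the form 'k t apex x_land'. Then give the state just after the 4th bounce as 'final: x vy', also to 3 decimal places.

Arc 1: start y=4.750, vy=16.630 → t=3.591, apex=18.578, x_land=25.780, impact vy=-19.276
  bounce: vy ← 0.7·19.276 = 13.493
Arc 2: start y=0.000, vy=13.493 → t=2.699, apex=9.103, x_land=45.156, impact vy=-13.493
  bounce: vy ← 0.7·13.493 = 9.445
Arc 3: start y=0.000, vy=9.445 → t=1.889, apex=4.461, x_land=58.720, impact vy=-9.445
  bounce: vy ← 0.7·9.445 = 6.612
Arc 4: start y=0.000, vy=6.612 → t=1.322, apex=2.186, x_land=68.214, impact vy=-6.612
  bounce: vy ← 0.7·6.612 = 4.628

1 3.591 18.578 25.780
2 2.699 9.103 45.156
3 1.889 4.461 58.720
4 1.322 2.186 68.214
final: 68.214 4.628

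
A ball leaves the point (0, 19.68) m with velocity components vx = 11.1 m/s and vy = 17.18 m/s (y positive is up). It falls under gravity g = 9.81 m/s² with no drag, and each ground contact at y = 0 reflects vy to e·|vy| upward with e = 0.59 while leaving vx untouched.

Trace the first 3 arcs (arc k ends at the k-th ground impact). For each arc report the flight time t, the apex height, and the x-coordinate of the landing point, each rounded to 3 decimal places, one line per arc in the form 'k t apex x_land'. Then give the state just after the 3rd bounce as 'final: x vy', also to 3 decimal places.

Arc 1: start y=19.680, vy=17.180 → t=4.412, apex=34.723, x_land=48.973, impact vy=-26.101
  bounce: vy ← 0.59·26.101 = 15.400
Arc 2: start y=0.000, vy=15.400 → t=3.140, apex=12.087, x_land=83.822, impact vy=-15.400
  bounce: vy ← 0.59·15.400 = 9.086
Arc 3: start y=0.000, vy=9.086 → t=1.852, apex=4.208, x_land=104.383, impact vy=-9.086
  bounce: vy ← 0.59·9.086 = 5.361

1 4.412 34.723 48.973
2 3.140 12.087 83.822
3 1.852 4.208 104.383
final: 104.383 5.361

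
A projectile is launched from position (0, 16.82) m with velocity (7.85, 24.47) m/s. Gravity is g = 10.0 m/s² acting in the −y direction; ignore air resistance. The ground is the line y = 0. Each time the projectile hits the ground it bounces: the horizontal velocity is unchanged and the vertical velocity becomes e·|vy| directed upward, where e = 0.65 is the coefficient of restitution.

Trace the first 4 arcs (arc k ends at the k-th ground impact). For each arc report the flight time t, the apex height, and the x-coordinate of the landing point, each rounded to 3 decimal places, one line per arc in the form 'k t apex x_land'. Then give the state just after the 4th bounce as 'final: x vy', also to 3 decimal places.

1 5.505 46.759 43.215
2 3.975 19.756 74.422
3 2.584 8.347 94.707
4 1.680 3.527 107.893
final: 107.893 5.459

Arc 1: start y=16.820, vy=24.470 → t=5.505, apex=46.759, x_land=43.215, impact vy=-30.581
  bounce: vy ← 0.65·30.581 = 19.877
Arc 2: start y=0.000, vy=19.877 → t=3.975, apex=19.756, x_land=74.422, impact vy=-19.877
  bounce: vy ← 0.65·19.877 = 12.920
Arc 3: start y=0.000, vy=12.920 → t=2.584, apex=8.347, x_land=94.707, impact vy=-12.920
  bounce: vy ← 0.65·12.920 = 8.398
Arc 4: start y=0.000, vy=8.398 → t=1.680, apex=3.527, x_land=107.893, impact vy=-8.398
  bounce: vy ← 0.65·8.398 = 5.459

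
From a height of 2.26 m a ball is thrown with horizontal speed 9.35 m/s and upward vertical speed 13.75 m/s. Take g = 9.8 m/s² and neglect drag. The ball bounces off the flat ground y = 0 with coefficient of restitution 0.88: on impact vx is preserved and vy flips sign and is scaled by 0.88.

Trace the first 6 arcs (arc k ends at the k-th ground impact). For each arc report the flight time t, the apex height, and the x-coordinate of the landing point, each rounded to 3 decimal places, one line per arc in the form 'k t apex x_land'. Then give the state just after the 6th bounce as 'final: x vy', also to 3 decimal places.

Arc 1: start y=2.260, vy=13.750 → t=2.962, apex=11.906, x_land=27.693, impact vy=-15.276
  bounce: vy ← 0.88·15.276 = 13.443
Arc 2: start y=0.000, vy=13.443 → t=2.743, apex=9.220, x_land=53.345, impact vy=-13.443
  bounce: vy ← 0.88·13.443 = 11.830
Arc 3: start y=0.000, vy=11.830 → t=2.414, apex=7.140, x_land=75.918, impact vy=-11.830
  bounce: vy ← 0.88·11.830 = 10.410
Arc 4: start y=0.000, vy=10.410 → t=2.125, apex=5.529, x_land=95.782, impact vy=-10.410
  bounce: vy ← 0.88·10.410 = 9.161
Arc 5: start y=0.000, vy=9.161 → t=1.870, apex=4.282, x_land=113.263, impact vy=-9.161
  bounce: vy ← 0.88·9.161 = 8.062
Arc 6: start y=0.000, vy=8.062 → t=1.645, apex=3.316, x_land=128.646, impact vy=-8.062
  bounce: vy ← 0.88·8.062 = 7.094

1 2.962 11.906 27.693
2 2.743 9.220 53.345
3 2.414 7.140 75.918
4 2.125 5.529 95.782
5 1.870 4.282 113.263
6 1.645 3.316 128.646
final: 128.646 7.094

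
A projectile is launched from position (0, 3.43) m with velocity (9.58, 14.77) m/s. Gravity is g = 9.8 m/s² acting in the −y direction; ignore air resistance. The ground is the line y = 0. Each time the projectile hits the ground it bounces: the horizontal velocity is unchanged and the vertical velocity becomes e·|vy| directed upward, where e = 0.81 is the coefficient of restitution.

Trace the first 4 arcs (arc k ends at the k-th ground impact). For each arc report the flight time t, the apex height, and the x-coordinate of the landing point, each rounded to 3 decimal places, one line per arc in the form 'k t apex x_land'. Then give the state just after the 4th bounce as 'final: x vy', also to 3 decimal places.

Arc 1: start y=3.430, vy=14.770 → t=3.231, apex=14.560, x_land=30.952, impact vy=-16.893
  bounce: vy ← 0.81·16.893 = 13.684
Arc 2: start y=0.000, vy=13.684 → t=2.793, apex=9.553, x_land=57.705, impact vy=-13.684
  bounce: vy ← 0.81·13.684 = 11.084
Arc 3: start y=0.000, vy=11.084 → t=2.262, apex=6.268, x_land=79.375, impact vy=-11.084
  bounce: vy ← 0.81·11.084 = 8.978
Arc 4: start y=0.000, vy=8.978 → t=1.832, apex=4.112, x_land=96.927, impact vy=-8.978
  bounce: vy ← 0.81·8.978 = 7.272

1 3.231 14.560 30.952
2 2.793 9.553 57.705
3 2.262 6.268 79.375
4 1.832 4.112 96.927
final: 96.927 7.272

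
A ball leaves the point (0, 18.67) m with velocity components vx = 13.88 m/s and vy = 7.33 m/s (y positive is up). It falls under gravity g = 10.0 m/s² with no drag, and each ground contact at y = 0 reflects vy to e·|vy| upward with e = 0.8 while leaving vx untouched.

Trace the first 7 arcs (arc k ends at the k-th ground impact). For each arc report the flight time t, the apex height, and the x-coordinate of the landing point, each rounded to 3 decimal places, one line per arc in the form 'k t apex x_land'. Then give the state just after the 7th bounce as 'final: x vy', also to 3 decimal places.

1 2.800 21.356 38.860
2 3.307 13.668 84.757
3 2.645 8.748 121.475
4 2.116 5.598 150.850
5 1.693 3.583 174.349
6 1.354 2.293 193.149
7 1.084 1.468 208.189
final: 208.189 4.334

Arc 1: start y=18.670, vy=7.330 → t=2.800, apex=21.356, x_land=38.860, impact vy=-20.667
  bounce: vy ← 0.8·20.667 = 16.534
Arc 2: start y=0.000, vy=16.534 → t=3.307, apex=13.668, x_land=84.757, impact vy=-16.534
  bounce: vy ← 0.8·16.534 = 13.227
Arc 3: start y=0.000, vy=13.227 → t=2.645, apex=8.748, x_land=121.475, impact vy=-13.227
  bounce: vy ← 0.8·13.227 = 10.582
Arc 4: start y=0.000, vy=10.582 → t=2.116, apex=5.598, x_land=150.850, impact vy=-10.582
  bounce: vy ← 0.8·10.582 = 8.465
Arc 5: start y=0.000, vy=8.465 → t=1.693, apex=3.583, x_land=174.349, impact vy=-8.465
  bounce: vy ← 0.8·8.465 = 6.772
Arc 6: start y=0.000, vy=6.772 → t=1.354, apex=2.293, x_land=193.149, impact vy=-6.772
  bounce: vy ← 0.8·6.772 = 5.418
Arc 7: start y=0.000, vy=5.418 → t=1.084, apex=1.468, x_land=208.189, impact vy=-5.418
  bounce: vy ← 0.8·5.418 = 4.334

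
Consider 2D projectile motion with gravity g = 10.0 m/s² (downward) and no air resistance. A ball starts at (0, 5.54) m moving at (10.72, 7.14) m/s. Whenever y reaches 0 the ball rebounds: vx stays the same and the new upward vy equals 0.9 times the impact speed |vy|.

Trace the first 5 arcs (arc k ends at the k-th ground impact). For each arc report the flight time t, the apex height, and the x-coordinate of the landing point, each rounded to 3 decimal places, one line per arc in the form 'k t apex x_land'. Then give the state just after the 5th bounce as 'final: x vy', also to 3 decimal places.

Arc 1: start y=5.540, vy=7.140 → t=1.986, apex=8.089, x_land=21.289, impact vy=-12.719
  bounce: vy ← 0.9·12.719 = 11.447
Arc 2: start y=0.000, vy=11.447 → t=2.289, apex=6.552, x_land=45.832, impact vy=-11.447
  bounce: vy ← 0.9·11.447 = 10.303
Arc 3: start y=0.000, vy=10.303 → t=2.061, apex=5.307, x_land=67.921, impact vy=-10.303
  bounce: vy ← 0.9·10.303 = 9.272
Arc 4: start y=0.000, vy=9.272 → t=1.854, apex=4.299, x_land=87.801, impact vy=-9.272
  bounce: vy ← 0.9·9.272 = 8.345
Arc 5: start y=0.000, vy=8.345 → t=1.669, apex=3.482, x_land=105.693, impact vy=-8.345
  bounce: vy ← 0.9·8.345 = 7.511

1 1.986 8.089 21.289
2 2.289 6.552 45.832
3 2.061 5.307 67.921
4 1.854 4.299 87.801
5 1.669 3.482 105.693
final: 105.693 7.511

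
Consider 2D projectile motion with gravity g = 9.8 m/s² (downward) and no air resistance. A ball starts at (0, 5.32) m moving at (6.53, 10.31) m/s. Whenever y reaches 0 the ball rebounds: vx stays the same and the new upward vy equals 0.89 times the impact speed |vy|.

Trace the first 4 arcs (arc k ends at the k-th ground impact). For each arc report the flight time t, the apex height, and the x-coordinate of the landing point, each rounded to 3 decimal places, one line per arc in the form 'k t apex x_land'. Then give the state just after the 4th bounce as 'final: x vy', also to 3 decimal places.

Arc 1: start y=5.320, vy=10.310 → t=2.533, apex=10.743, x_land=16.539, impact vy=-14.511
  bounce: vy ← 0.89·14.511 = 12.915
Arc 2: start y=0.000, vy=12.915 → t=2.636, apex=8.510, x_land=33.750, impact vy=-12.915
  bounce: vy ← 0.89·12.915 = 11.494
Arc 3: start y=0.000, vy=11.494 → t=2.346, apex=6.741, x_land=49.067, impact vy=-11.494
  bounce: vy ← 0.89·11.494 = 10.230
Arc 4: start y=0.000, vy=10.230 → t=2.088, apex=5.339, x_land=62.700, impact vy=-10.230
  bounce: vy ← 0.89·10.230 = 9.105

1 2.533 10.743 16.539
2 2.636 8.510 33.750
3 2.346 6.741 49.067
4 2.088 5.339 62.700
final: 62.700 9.105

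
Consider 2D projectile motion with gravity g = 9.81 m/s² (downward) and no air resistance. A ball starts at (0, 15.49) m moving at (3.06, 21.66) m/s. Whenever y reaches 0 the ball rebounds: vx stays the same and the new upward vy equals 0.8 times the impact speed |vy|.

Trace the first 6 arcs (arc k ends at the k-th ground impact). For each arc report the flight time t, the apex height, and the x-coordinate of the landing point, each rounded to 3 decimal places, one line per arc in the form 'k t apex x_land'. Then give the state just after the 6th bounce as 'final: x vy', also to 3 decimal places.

Arc 1: start y=15.490, vy=21.660 → t=5.042, apex=39.402, x_land=15.429, impact vy=-27.804
  bounce: vy ← 0.8·27.804 = 22.243
Arc 2: start y=0.000, vy=22.243 → t=4.535, apex=25.217, x_land=29.306, impact vy=-22.243
  bounce: vy ← 0.8·22.243 = 17.795
Arc 3: start y=0.000, vy=17.795 → t=3.628, apex=16.139, x_land=40.407, impact vy=-17.795
  bounce: vy ← 0.8·17.795 = 14.236
Arc 4: start y=0.000, vy=14.236 → t=2.902, apex=10.329, x_land=49.288, impact vy=-14.236
  bounce: vy ← 0.8·14.236 = 11.389
Arc 5: start y=0.000, vy=11.389 → t=2.322, apex=6.611, x_land=56.393, impact vy=-11.389
  bounce: vy ← 0.8·11.389 = 9.111
Arc 6: start y=0.000, vy=9.111 → t=1.857, apex=4.231, x_land=62.077, impact vy=-9.111
  bounce: vy ← 0.8·9.111 = 7.289

1 5.042 39.402 15.429
2 4.535 25.217 29.306
3 3.628 16.139 40.407
4 2.902 10.329 49.288
5 2.322 6.611 56.393
6 1.857 4.231 62.077
final: 62.077 7.289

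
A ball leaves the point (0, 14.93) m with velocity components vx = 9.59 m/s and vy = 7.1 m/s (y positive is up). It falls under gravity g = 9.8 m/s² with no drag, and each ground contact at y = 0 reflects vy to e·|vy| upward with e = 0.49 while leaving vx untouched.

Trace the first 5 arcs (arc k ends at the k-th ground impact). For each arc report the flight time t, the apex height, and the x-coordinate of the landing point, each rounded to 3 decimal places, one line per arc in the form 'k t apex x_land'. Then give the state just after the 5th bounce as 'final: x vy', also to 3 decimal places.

1 2.614 17.502 25.072
2 1.852 4.202 42.834
3 0.908 1.009 51.538
4 0.445 0.242 55.802
5 0.218 0.058 57.892
final: 57.892 0.523

Arc 1: start y=14.930, vy=7.100 → t=2.614, apex=17.502, x_land=25.072, impact vy=-18.521
  bounce: vy ← 0.49·18.521 = 9.075
Arc 2: start y=0.000, vy=9.075 → t=1.852, apex=4.202, x_land=42.834, impact vy=-9.075
  bounce: vy ← 0.49·9.075 = 4.447
Arc 3: start y=0.000, vy=4.447 → t=0.908, apex=1.009, x_land=51.538, impact vy=-4.447
  bounce: vy ← 0.49·4.447 = 2.179
Arc 4: start y=0.000, vy=2.179 → t=0.445, apex=0.242, x_land=55.802, impact vy=-2.179
  bounce: vy ← 0.49·2.179 = 1.068
Arc 5: start y=0.000, vy=1.068 → t=0.218, apex=0.058, x_land=57.892, impact vy=-1.068
  bounce: vy ← 0.49·1.068 = 0.523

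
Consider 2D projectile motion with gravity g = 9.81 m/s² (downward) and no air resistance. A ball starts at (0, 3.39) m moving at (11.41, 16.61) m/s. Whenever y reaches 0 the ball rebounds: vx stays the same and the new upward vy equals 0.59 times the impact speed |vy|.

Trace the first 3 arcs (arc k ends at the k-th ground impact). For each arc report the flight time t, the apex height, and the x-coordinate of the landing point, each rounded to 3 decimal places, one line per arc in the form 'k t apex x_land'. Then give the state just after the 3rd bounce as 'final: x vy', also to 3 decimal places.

1 3.579 17.452 40.841
2 2.226 6.075 66.237
3 1.313 2.115 81.221
final: 81.221 3.800

Arc 1: start y=3.390, vy=16.610 → t=3.579, apex=17.452, x_land=40.841, impact vy=-18.504
  bounce: vy ← 0.59·18.504 = 10.917
Arc 2: start y=0.000, vy=10.917 → t=2.226, apex=6.075, x_land=66.237, impact vy=-10.917
  bounce: vy ← 0.59·10.917 = 6.441
Arc 3: start y=0.000, vy=6.441 → t=1.313, apex=2.115, x_land=81.221, impact vy=-6.441
  bounce: vy ← 0.59·6.441 = 3.800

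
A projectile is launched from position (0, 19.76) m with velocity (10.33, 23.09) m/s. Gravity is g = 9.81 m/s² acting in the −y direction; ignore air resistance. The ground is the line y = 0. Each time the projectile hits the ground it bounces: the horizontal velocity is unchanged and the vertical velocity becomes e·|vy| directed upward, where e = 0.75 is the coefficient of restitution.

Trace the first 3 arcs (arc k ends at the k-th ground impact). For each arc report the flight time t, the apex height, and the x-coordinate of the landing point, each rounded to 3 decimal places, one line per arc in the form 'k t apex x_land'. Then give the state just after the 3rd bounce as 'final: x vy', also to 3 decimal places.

1 5.447 46.934 56.268
2 4.640 26.400 104.199
3 3.480 14.850 140.147
final: 140.147 12.802

Arc 1: start y=19.760, vy=23.090 → t=5.447, apex=46.934, x_land=56.268, impact vy=-30.345
  bounce: vy ← 0.75·30.345 = 22.759
Arc 2: start y=0.000, vy=22.759 → t=4.640, apex=26.400, x_land=104.199, impact vy=-22.759
  bounce: vy ← 0.75·22.759 = 17.069
Arc 3: start y=0.000, vy=17.069 → t=3.480, apex=14.850, x_land=140.147, impact vy=-17.069
  bounce: vy ← 0.75·17.069 = 12.802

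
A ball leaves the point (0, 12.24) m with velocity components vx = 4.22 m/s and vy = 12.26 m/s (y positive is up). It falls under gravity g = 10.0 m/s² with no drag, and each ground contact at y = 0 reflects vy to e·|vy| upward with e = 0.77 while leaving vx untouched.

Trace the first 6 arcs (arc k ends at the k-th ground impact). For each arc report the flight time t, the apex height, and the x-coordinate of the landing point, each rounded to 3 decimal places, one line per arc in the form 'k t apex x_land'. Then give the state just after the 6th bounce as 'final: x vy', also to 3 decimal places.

1 3.214 19.755 13.562
2 3.061 11.713 26.480
3 2.357 6.945 36.427
4 1.815 4.117 44.086
5 1.397 2.441 49.983
6 1.076 1.447 54.524
final: 54.524 4.143

Arc 1: start y=12.240, vy=12.260 → t=3.214, apex=19.755, x_land=13.562, impact vy=-19.877
  bounce: vy ← 0.77·19.877 = 15.306
Arc 2: start y=0.000, vy=15.306 → t=3.061, apex=11.713, x_land=26.480, impact vy=-15.306
  bounce: vy ← 0.77·15.306 = 11.785
Arc 3: start y=0.000, vy=11.785 → t=2.357, apex=6.945, x_land=36.427, impact vy=-11.785
  bounce: vy ← 0.77·11.785 = 9.075
Arc 4: start y=0.000, vy=9.075 → t=1.815, apex=4.117, x_land=44.086, impact vy=-9.075
  bounce: vy ← 0.77·9.075 = 6.987
Arc 5: start y=0.000, vy=6.987 → t=1.397, apex=2.441, x_land=49.983, impact vy=-6.987
  bounce: vy ← 0.77·6.987 = 5.380
Arc 6: start y=0.000, vy=5.380 → t=1.076, apex=1.447, x_land=54.524, impact vy=-5.380
  bounce: vy ← 0.77·5.380 = 4.143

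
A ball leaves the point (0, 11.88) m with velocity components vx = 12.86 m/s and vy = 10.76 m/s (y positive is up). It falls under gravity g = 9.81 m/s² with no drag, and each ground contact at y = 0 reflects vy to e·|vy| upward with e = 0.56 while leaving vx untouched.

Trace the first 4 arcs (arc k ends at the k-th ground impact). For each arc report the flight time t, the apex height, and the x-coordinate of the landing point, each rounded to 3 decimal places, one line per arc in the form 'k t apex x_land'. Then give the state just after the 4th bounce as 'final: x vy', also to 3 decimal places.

1 3.001 17.781 38.590
2 2.132 5.576 66.013
3 1.194 1.749 81.370
4 0.669 0.548 89.970
final: 89.970 1.837

Arc 1: start y=11.880, vy=10.760 → t=3.001, apex=17.781, x_land=38.590, impact vy=-18.678
  bounce: vy ← 0.56·18.678 = 10.460
Arc 2: start y=0.000, vy=10.460 → t=2.132, apex=5.576, x_land=66.013, impact vy=-10.460
  bounce: vy ← 0.56·10.460 = 5.857
Arc 3: start y=0.000, vy=5.857 → t=1.194, apex=1.749, x_land=81.370, impact vy=-5.857
  bounce: vy ← 0.56·5.857 = 3.280
Arc 4: start y=0.000, vy=3.280 → t=0.669, apex=0.548, x_land=89.970, impact vy=-3.280
  bounce: vy ← 0.56·3.280 = 1.837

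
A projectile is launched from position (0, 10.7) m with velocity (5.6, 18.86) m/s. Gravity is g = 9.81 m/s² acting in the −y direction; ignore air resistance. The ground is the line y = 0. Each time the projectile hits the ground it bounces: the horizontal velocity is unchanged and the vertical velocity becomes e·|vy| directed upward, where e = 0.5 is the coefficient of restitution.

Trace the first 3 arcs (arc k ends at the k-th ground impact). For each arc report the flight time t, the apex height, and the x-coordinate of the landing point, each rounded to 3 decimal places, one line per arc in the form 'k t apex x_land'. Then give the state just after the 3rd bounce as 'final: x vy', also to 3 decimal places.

1 4.347 28.829 24.343
2 2.424 7.207 37.919
3 1.212 1.802 44.707
final: 44.707 2.973

Arc 1: start y=10.700, vy=18.860 → t=4.347, apex=28.829, x_land=24.343, impact vy=-23.783
  bounce: vy ← 0.5·23.783 = 11.892
Arc 2: start y=0.000, vy=11.892 → t=2.424, apex=7.207, x_land=37.919, impact vy=-11.892
  bounce: vy ← 0.5·11.892 = 5.946
Arc 3: start y=0.000, vy=5.946 → t=1.212, apex=1.802, x_land=44.707, impact vy=-5.946
  bounce: vy ← 0.5·5.946 = 2.973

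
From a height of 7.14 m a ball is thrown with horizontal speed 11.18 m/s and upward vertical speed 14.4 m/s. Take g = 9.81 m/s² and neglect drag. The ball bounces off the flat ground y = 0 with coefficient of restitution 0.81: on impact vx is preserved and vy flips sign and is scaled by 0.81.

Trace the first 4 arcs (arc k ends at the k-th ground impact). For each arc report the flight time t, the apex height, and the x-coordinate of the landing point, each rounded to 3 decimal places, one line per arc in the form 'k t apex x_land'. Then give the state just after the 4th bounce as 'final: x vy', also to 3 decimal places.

1 3.368 17.709 37.654
2 3.078 11.619 72.068
3 2.493 7.623 99.943
4 2.020 5.001 122.522
final: 122.522 8.024

Arc 1: start y=7.140, vy=14.400 → t=3.368, apex=17.709, x_land=37.654, impact vy=-18.640
  bounce: vy ← 0.81·18.640 = 15.098
Arc 2: start y=0.000, vy=15.098 → t=3.078, apex=11.619, x_land=72.068, impact vy=-15.098
  bounce: vy ← 0.81·15.098 = 12.230
Arc 3: start y=0.000, vy=12.230 → t=2.493, apex=7.623, x_land=99.943, impact vy=-12.230
  bounce: vy ← 0.81·12.230 = 9.906
Arc 4: start y=0.000, vy=9.906 → t=2.020, apex=5.001, x_land=122.522, impact vy=-9.906
  bounce: vy ← 0.81·9.906 = 8.024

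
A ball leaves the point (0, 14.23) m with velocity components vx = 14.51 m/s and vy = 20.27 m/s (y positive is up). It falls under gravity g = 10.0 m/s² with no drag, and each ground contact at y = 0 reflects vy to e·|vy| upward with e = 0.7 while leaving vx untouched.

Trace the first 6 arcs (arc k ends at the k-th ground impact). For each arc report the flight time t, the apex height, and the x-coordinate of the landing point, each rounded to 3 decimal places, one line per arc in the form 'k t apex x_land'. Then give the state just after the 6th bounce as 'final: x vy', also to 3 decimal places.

1 4.664 34.774 67.677
2 3.692 17.039 121.249
3 2.584 8.349 158.749
4 1.809 4.091 184.999
5 1.266 2.005 203.374
6 0.886 0.982 216.237
final: 216.237 3.103

Arc 1: start y=14.230, vy=20.270 → t=4.664, apex=34.774, x_land=67.677, impact vy=-26.372
  bounce: vy ← 0.7·26.372 = 18.460
Arc 2: start y=0.000, vy=18.460 → t=3.692, apex=17.039, x_land=121.249, impact vy=-18.460
  bounce: vy ← 0.7·18.460 = 12.922
Arc 3: start y=0.000, vy=12.922 → t=2.584, apex=8.349, x_land=158.749, impact vy=-12.922
  bounce: vy ← 0.7·12.922 = 9.046
Arc 4: start y=0.000, vy=9.046 → t=1.809, apex=4.091, x_land=184.999, impact vy=-9.046
  bounce: vy ← 0.7·9.046 = 6.332
Arc 5: start y=0.000, vy=6.332 → t=1.266, apex=2.005, x_land=203.374, impact vy=-6.332
  bounce: vy ← 0.7·6.332 = 4.432
Arc 6: start y=0.000, vy=4.432 → t=0.886, apex=0.982, x_land=216.237, impact vy=-4.432
  bounce: vy ← 0.7·4.432 = 3.103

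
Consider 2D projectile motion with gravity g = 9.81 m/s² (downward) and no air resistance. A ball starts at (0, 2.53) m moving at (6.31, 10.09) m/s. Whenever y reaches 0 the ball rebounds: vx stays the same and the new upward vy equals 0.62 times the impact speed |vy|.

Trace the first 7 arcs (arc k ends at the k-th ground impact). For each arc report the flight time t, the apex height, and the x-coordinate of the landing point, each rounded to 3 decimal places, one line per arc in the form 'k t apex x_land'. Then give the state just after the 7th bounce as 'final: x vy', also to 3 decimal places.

Arc 1: start y=2.530, vy=10.090 → t=2.283, apex=7.719, x_land=14.406, impact vy=-12.306
  bounce: vy ← 0.62·12.306 = 7.630
Arc 2: start y=0.000, vy=7.630 → t=1.556, apex=2.967, x_land=24.221, impact vy=-7.630
  bounce: vy ← 0.62·7.630 = 4.731
Arc 3: start y=0.000, vy=4.731 → t=0.964, apex=1.141, x_land=30.307, impact vy=-4.731
  bounce: vy ← 0.62·4.731 = 2.933
Arc 4: start y=0.000, vy=2.933 → t=0.598, apex=0.438, x_land=34.080, impact vy=-2.933
  bounce: vy ← 0.62·2.933 = 1.818
Arc 5: start y=0.000, vy=1.818 → t=0.371, apex=0.169, x_land=36.419, impact vy=-1.818
  bounce: vy ← 0.62·1.818 = 1.127
Arc 6: start y=0.000, vy=1.127 → t=0.230, apex=0.065, x_land=37.870, impact vy=-1.127
  bounce: vy ← 0.62·1.127 = 0.699
Arc 7: start y=0.000, vy=0.699 → t=0.143, apex=0.025, x_land=38.769, impact vy=-0.699
  bounce: vy ← 0.62·0.699 = 0.433

1 2.283 7.719 14.406
2 1.556 2.967 24.221
3 0.964 1.141 30.307
4 0.598 0.438 34.080
5 0.371 0.169 36.419
6 0.230 0.065 37.870
7 0.143 0.025 38.769
final: 38.769 0.433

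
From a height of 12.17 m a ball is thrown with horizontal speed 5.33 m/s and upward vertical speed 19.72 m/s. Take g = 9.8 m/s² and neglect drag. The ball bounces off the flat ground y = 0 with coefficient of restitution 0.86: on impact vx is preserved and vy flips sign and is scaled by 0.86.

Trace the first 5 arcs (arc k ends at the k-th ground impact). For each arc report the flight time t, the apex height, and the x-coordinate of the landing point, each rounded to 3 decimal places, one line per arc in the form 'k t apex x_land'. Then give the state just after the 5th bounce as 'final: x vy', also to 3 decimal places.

1 4.568 32.011 24.348
2 4.396 23.675 47.780
3 3.781 17.510 67.932
4 3.251 12.950 85.262
5 2.796 9.578 100.166
final: 100.166 11.783

Arc 1: start y=12.170, vy=19.720 → t=4.568, apex=32.011, x_land=24.348, impact vy=-25.048
  bounce: vy ← 0.86·25.048 = 21.541
Arc 2: start y=0.000, vy=21.541 → t=4.396, apex=23.675, x_land=47.780, impact vy=-21.541
  bounce: vy ← 0.86·21.541 = 18.526
Arc 3: start y=0.000, vy=18.526 → t=3.781, apex=17.510, x_land=67.932, impact vy=-18.526
  bounce: vy ← 0.86·18.526 = 15.932
Arc 4: start y=0.000, vy=15.932 → t=3.251, apex=12.950, x_land=85.262, impact vy=-15.932
  bounce: vy ← 0.86·15.932 = 13.702
Arc 5: start y=0.000, vy=13.702 → t=2.796, apex=9.578, x_land=100.166, impact vy=-13.702
  bounce: vy ← 0.86·13.702 = 11.783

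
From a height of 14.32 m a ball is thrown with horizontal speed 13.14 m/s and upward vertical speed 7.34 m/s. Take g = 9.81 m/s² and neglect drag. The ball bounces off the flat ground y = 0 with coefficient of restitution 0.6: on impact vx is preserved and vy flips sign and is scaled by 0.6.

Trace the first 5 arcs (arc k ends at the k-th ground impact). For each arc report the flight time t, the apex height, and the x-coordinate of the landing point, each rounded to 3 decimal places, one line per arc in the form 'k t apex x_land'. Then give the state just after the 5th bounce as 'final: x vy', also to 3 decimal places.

1 2.614 17.066 34.341
2 2.238 6.144 63.753
3 1.343 2.212 81.400
4 0.806 0.796 91.989
5 0.483 0.287 98.342
final: 98.342 1.423

Arc 1: start y=14.320, vy=7.340 → t=2.614, apex=17.066, x_land=34.341, impact vy=-18.298
  bounce: vy ← 0.6·18.298 = 10.979
Arc 2: start y=0.000, vy=10.979 → t=2.238, apex=6.144, x_land=63.753, impact vy=-10.979
  bounce: vy ← 0.6·10.979 = 6.587
Arc 3: start y=0.000, vy=6.587 → t=1.343, apex=2.212, x_land=81.400, impact vy=-6.587
  bounce: vy ← 0.6·6.587 = 3.952
Arc 4: start y=0.000, vy=3.952 → t=0.806, apex=0.796, x_land=91.989, impact vy=-3.952
  bounce: vy ← 0.6·3.952 = 2.371
Arc 5: start y=0.000, vy=2.371 → t=0.483, apex=0.287, x_land=98.342, impact vy=-2.371
  bounce: vy ← 0.6·2.371 = 1.423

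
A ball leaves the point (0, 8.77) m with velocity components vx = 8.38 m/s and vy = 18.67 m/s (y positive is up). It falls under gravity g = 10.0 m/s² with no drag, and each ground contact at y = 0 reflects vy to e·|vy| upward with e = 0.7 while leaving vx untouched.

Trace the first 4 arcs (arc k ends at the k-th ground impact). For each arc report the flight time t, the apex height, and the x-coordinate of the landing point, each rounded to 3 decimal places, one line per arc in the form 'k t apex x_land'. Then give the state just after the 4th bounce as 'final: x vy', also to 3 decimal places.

Arc 1: start y=8.770, vy=18.670 → t=4.156, apex=26.198, x_land=34.828, impact vy=-22.890
  bounce: vy ← 0.7·22.890 = 16.023
Arc 2: start y=0.000, vy=16.023 → t=3.205, apex=12.837, x_land=61.683, impact vy=-16.023
  bounce: vy ← 0.7·16.023 = 11.216
Arc 3: start y=0.000, vy=11.216 → t=2.243, apex=6.290, x_land=80.481, impact vy=-11.216
  bounce: vy ← 0.7·11.216 = 7.851
Arc 4: start y=0.000, vy=7.851 → t=1.570, apex=3.082, x_land=93.640, impact vy=-7.851
  bounce: vy ← 0.7·7.851 = 5.496

1 4.156 26.198 34.828
2 3.205 12.837 61.683
3 2.243 6.290 80.481
4 1.570 3.082 93.640
final: 93.640 5.496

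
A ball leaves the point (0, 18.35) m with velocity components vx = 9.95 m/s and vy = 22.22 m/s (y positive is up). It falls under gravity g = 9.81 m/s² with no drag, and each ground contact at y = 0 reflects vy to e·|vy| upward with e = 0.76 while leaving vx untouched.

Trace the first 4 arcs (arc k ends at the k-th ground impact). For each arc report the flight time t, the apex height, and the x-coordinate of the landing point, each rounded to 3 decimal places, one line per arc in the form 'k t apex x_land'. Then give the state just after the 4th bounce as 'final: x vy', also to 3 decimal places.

1 5.244 43.515 52.173
2 4.527 25.134 97.220
3 3.441 14.517 131.456
4 2.615 8.385 157.475
final: 157.475 9.748

Arc 1: start y=18.350, vy=22.220 → t=5.244, apex=43.515, x_land=52.173, impact vy=-29.219
  bounce: vy ← 0.76·29.219 = 22.207
Arc 2: start y=0.000, vy=22.207 → t=4.527, apex=25.134, x_land=97.220, impact vy=-22.207
  bounce: vy ← 0.76·22.207 = 16.877
Arc 3: start y=0.000, vy=16.877 → t=3.441, apex=14.517, x_land=131.456, impact vy=-16.877
  bounce: vy ← 0.76·16.877 = 12.826
Arc 4: start y=0.000, vy=12.826 → t=2.615, apex=8.385, x_land=157.475, impact vy=-12.826
  bounce: vy ← 0.76·12.826 = 9.748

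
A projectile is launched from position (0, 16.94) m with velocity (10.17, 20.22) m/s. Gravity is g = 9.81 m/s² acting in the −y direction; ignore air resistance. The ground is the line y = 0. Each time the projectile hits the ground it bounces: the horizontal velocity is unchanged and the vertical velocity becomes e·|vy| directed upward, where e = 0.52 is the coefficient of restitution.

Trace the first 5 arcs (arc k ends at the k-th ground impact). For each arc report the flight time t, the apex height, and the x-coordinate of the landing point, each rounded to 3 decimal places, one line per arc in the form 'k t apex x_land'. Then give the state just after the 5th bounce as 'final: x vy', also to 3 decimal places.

Arc 1: start y=16.940, vy=20.220 → t=4.836, apex=37.778, x_land=49.186, impact vy=-27.225
  bounce: vy ← 0.52·27.225 = 14.157
Arc 2: start y=0.000, vy=14.157 → t=2.886, apex=10.215, x_land=78.540, impact vy=-14.157
  bounce: vy ← 0.52·14.157 = 7.362
Arc 3: start y=0.000, vy=7.362 → t=1.501, apex=2.762, x_land=93.803, impact vy=-7.362
  bounce: vy ← 0.52·7.362 = 3.828
Arc 4: start y=0.000, vy=3.828 → t=0.780, apex=0.747, x_land=101.740, impact vy=-3.828
  bounce: vy ← 0.52·3.828 = 1.991
Arc 5: start y=0.000, vy=1.991 → t=0.406, apex=0.202, x_land=105.868, impact vy=-1.991
  bounce: vy ← 0.52·1.991 = 1.035

1 4.836 37.778 49.186
2 2.886 10.215 78.540
3 1.501 2.762 93.803
4 0.780 0.747 101.740
5 0.406 0.202 105.868
final: 105.868 1.035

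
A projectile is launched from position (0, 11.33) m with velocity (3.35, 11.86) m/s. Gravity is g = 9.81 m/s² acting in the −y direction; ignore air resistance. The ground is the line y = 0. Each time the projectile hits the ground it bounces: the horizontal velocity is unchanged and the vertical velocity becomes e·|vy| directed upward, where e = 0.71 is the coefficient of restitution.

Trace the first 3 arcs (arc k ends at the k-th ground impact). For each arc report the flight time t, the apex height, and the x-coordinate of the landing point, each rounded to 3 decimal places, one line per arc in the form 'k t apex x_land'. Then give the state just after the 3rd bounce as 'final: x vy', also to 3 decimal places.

Arc 1: start y=11.330, vy=11.860 → t=3.151, apex=18.499, x_land=10.556, impact vy=-19.051
  bounce: vy ← 0.71·19.051 = 13.526
Arc 2: start y=0.000, vy=13.526 → t=2.758, apex=9.325, x_land=19.794, impact vy=-13.526
  bounce: vy ← 0.71·13.526 = 9.604
Arc 3: start y=0.000, vy=9.604 → t=1.958, apex=4.701, x_land=26.353, impact vy=-9.604
  bounce: vy ← 0.71·9.604 = 6.819

1 3.151 18.499 10.556
2 2.758 9.325 19.794
3 1.958 4.701 26.353
final: 26.353 6.819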